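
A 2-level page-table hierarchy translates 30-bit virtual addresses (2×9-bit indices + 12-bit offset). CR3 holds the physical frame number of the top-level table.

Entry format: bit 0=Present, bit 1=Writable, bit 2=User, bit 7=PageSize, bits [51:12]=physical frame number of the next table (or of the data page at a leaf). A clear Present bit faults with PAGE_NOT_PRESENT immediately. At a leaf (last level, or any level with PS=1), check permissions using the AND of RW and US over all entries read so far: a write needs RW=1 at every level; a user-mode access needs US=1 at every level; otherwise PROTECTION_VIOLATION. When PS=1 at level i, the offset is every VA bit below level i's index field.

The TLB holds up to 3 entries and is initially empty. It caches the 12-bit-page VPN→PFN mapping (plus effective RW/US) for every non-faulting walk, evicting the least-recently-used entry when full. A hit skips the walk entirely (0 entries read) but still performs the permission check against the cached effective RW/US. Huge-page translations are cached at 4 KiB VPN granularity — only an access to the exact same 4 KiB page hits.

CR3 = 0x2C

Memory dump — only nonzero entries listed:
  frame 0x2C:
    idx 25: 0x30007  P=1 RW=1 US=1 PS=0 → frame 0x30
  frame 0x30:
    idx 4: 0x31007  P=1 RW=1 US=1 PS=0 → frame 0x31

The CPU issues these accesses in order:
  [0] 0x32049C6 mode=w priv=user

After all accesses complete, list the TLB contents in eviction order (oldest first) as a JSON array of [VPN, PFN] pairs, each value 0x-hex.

Trace:
#0 VA=0x32049C6 (w,user):
  L0: frame=0x2C idx=25 entry=0x30007 [P=1 RW=1 US=1 PS=0]
  L1: frame=0x30 idx=4 entry=0x31007 [P=1 RW=1 US=1 PS=0]
  → PA=0x319C6  (2 entries read)

TLB: [["0x3204", "0x31"]]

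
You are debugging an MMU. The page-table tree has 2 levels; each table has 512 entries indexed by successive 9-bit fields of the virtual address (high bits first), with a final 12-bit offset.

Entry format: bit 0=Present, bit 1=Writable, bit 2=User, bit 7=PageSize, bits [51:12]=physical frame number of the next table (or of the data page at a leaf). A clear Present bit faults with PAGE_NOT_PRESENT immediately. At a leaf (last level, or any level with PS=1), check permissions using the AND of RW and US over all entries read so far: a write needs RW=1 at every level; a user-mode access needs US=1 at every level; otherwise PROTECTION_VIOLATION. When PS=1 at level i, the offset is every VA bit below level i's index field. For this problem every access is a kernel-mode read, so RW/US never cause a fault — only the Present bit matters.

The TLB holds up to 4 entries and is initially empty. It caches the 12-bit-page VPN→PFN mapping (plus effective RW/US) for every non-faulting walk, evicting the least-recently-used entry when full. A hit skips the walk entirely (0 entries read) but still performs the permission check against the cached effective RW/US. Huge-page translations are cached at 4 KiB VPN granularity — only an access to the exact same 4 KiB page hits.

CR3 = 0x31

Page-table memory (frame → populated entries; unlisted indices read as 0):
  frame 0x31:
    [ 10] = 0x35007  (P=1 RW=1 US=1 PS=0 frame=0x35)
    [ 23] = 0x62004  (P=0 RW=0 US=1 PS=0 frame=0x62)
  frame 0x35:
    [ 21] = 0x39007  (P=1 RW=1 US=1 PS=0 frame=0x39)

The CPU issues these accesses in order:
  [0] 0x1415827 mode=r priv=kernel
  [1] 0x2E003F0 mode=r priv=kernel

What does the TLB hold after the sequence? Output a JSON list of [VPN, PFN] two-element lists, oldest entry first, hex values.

Walk each access:
#0 VA=0x1415827 (r,kernel):
  L0: frame=0x31 idx=10 entry=0x35007 [P=1 RW=1 US=1 PS=0]
  L1: frame=0x35 idx=21 entry=0x39007 [P=1 RW=1 US=1 PS=0]
  ⇒ phys 0x39827  [2 reads]
#1 VA=0x2E003F0 (r,kernel):
  L0: frame=0x31 idx=23 entry=0x62004 [P=0 RW=0 US=1 PS=0]
  → PAGE_NOT_PRESENT  (1 entries read)

TLB: [["0x1415", "0x39"]]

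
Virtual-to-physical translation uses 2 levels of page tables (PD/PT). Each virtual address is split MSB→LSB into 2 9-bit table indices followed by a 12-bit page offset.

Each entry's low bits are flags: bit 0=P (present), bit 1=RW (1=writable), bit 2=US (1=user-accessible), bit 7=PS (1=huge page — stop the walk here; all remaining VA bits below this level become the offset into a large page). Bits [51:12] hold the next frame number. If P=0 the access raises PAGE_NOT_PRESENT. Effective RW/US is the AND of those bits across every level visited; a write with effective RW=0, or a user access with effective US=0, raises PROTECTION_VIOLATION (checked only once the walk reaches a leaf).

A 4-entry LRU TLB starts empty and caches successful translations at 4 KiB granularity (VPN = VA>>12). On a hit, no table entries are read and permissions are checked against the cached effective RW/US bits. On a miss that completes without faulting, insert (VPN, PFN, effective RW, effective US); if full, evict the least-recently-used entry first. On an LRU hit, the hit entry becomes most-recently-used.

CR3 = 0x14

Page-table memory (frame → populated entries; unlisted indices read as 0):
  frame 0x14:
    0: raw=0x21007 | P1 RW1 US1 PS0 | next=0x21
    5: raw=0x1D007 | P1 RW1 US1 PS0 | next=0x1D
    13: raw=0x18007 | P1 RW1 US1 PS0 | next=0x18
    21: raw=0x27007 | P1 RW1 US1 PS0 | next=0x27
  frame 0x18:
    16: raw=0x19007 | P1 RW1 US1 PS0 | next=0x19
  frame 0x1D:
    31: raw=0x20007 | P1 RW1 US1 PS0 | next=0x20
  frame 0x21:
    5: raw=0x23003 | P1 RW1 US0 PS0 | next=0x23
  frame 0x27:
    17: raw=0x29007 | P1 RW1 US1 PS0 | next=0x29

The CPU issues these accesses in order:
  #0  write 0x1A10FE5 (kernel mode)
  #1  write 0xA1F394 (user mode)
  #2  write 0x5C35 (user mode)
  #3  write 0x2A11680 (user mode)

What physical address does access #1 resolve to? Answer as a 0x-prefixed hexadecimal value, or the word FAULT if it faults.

Per-access translation:
#0 VA=0x1A10FE5 (w,kernel):
  L0: frame=0x14 idx=13 entry=0x18007 [P=1 RW=1 US=1 PS=0]
  L1: frame=0x18 idx=16 entry=0x19007 [P=1 RW=1 US=1 PS=0]
  ✓ 0x19FE5  — 2 lookups
#1 VA=0xA1F394 (w,user):
  L0: frame=0x14 idx=5 entry=0x1D007 [P=1 RW=1 US=1 PS=0]
  L1: frame=0x1D idx=31 entry=0x20007 [P=1 RW=1 US=1 PS=0]
  ✓ 0x20394  — 2 lookups
#2 VA=0x5C35 (w,user):
  L0: frame=0x14 idx=0 entry=0x21007 [P=1 RW=1 US=1 PS=0]
  L1: frame=0x21 idx=5 entry=0x23003 [P=1 RW=1 US=0 PS=0]
  ✗ PROTECTION_VIOLATION  [2 reads]
#3 VA=0x2A11680 (w,user):
  L0: frame=0x14 idx=21 entry=0x27007 [P=1 RW=1 US=1 PS=0]
  L1: frame=0x27 idx=17 entry=0x29007 [P=1 RW=1 US=1 PS=0]
  ✓ 0x29680  — 2 lookups

Access #1 PA: 0x20394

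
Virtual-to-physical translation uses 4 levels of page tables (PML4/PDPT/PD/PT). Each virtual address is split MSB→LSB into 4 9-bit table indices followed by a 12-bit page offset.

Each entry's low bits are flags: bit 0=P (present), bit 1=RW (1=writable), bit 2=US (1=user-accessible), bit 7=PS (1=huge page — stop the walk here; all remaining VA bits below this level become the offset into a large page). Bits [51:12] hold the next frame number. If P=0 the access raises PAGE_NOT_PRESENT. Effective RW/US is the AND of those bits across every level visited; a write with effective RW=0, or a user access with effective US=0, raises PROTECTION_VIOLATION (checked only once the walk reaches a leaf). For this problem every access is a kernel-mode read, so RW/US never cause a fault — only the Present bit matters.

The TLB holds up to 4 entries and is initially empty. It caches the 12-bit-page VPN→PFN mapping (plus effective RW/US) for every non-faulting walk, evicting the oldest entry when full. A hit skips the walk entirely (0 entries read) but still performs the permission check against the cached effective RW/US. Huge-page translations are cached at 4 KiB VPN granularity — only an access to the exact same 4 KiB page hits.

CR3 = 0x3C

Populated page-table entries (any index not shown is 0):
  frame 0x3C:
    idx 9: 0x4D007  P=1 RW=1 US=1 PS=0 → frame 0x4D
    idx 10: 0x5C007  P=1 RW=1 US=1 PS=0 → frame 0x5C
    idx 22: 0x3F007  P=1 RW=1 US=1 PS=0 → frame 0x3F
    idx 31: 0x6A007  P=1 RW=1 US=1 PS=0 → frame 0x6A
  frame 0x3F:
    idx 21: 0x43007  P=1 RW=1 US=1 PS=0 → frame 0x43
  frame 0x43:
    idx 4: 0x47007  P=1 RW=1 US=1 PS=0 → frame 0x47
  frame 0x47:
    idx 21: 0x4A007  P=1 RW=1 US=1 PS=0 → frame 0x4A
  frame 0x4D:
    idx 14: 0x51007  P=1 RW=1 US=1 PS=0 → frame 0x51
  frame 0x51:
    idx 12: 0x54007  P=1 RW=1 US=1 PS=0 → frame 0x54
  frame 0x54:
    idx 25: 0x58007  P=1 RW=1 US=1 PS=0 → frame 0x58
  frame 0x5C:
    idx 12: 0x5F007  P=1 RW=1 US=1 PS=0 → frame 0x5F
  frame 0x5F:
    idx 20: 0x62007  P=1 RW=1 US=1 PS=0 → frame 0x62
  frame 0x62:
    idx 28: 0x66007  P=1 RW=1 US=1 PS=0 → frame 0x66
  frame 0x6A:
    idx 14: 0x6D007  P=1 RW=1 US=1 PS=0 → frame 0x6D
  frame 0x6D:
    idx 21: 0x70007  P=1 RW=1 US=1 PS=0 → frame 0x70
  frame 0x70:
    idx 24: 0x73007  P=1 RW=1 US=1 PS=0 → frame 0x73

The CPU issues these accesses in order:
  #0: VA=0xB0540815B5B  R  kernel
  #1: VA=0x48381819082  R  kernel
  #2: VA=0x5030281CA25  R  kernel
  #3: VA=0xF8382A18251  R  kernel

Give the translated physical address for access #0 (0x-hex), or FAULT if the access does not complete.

Per-access translation:
#0 VA=0xB0540815B5B (r,kernel):
  L0: frame=0x3C idx=22 entry=0x3F007 [P=1 RW=1 US=1 PS=0]
  L1: frame=0x3F idx=21 entry=0x43007 [P=1 RW=1 US=1 PS=0]
  L2: frame=0x43 idx=4 entry=0x47007 [P=1 RW=1 US=1 PS=0]
  L3: frame=0x47 idx=21 entry=0x4A007 [P=1 RW=1 US=1 PS=0]
  ✓ 0x4AB5B  — 4 lookups
#1 VA=0x48381819082 (r,kernel):
  L0: frame=0x3C idx=9 entry=0x4D007 [P=1 RW=1 US=1 PS=0]
  L1: frame=0x4D idx=14 entry=0x51007 [P=1 RW=1 US=1 PS=0]
  L2: frame=0x51 idx=12 entry=0x54007 [P=1 RW=1 US=1 PS=0]
  L3: frame=0x54 idx=25 entry=0x58007 [P=1 RW=1 US=1 PS=0]
  ✓ 0x58082  — 4 lookups
#2 VA=0x5030281CA25 (r,kernel):
  L0: frame=0x3C idx=10 entry=0x5C007 [P=1 RW=1 US=1 PS=0]
  L1: frame=0x5C idx=12 entry=0x5F007 [P=1 RW=1 US=1 PS=0]
  L2: frame=0x5F idx=20 entry=0x62007 [P=1 RW=1 US=1 PS=0]
  L3: frame=0x62 idx=28 entry=0x66007 [P=1 RW=1 US=1 PS=0]
  ✓ 0x66A25  — 4 lookups
#3 VA=0xF8382A18251 (r,kernel):
  L0: frame=0x3C idx=31 entry=0x6A007 [P=1 RW=1 US=1 PS=0]
  L1: frame=0x6A idx=14 entry=0x6D007 [P=1 RW=1 US=1 PS=0]
  L2: frame=0x6D idx=21 entry=0x70007 [P=1 RW=1 US=1 PS=0]
  L3: frame=0x70 idx=24 entry=0x73007 [P=1 RW=1 US=1 PS=0]
  ✓ 0x73251  — 4 lookups

Access #0 PA: 0x4AB5B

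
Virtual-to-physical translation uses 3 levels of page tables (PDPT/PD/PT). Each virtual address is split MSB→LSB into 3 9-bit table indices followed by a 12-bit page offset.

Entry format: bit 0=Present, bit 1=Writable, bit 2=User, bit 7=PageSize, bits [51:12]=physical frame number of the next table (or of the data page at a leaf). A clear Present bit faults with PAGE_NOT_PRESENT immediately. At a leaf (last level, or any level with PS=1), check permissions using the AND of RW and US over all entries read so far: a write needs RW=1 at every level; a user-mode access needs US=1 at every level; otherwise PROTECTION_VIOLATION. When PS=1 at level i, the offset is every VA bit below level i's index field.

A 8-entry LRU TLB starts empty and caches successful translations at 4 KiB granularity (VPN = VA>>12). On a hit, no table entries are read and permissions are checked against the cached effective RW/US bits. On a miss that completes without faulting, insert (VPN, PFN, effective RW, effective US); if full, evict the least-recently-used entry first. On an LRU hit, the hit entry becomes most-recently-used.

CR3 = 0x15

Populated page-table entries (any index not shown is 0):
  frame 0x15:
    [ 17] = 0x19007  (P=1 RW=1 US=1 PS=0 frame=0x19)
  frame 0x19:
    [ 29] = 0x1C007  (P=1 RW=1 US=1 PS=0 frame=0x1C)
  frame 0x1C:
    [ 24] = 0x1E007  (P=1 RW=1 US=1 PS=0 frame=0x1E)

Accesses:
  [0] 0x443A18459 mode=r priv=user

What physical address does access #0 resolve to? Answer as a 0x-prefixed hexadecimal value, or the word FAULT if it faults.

Walk each access:
#0 VA=0x443A18459 (r,user):
  lvl0: tbl 0x15, slot 17 ⇒ 0x19007 (P1/RW1/US1/PS0)
  lvl1: tbl 0x19, slot 29 ⇒ 0x1C007 (P1/RW1/US1/PS0)
  lvl2: tbl 0x1C, slot 24 ⇒ 0x1E007 (P1/RW1/US1/PS0)
  ✓ 0x1E459  — 3 lookups

Access #0 PA: 0x1E459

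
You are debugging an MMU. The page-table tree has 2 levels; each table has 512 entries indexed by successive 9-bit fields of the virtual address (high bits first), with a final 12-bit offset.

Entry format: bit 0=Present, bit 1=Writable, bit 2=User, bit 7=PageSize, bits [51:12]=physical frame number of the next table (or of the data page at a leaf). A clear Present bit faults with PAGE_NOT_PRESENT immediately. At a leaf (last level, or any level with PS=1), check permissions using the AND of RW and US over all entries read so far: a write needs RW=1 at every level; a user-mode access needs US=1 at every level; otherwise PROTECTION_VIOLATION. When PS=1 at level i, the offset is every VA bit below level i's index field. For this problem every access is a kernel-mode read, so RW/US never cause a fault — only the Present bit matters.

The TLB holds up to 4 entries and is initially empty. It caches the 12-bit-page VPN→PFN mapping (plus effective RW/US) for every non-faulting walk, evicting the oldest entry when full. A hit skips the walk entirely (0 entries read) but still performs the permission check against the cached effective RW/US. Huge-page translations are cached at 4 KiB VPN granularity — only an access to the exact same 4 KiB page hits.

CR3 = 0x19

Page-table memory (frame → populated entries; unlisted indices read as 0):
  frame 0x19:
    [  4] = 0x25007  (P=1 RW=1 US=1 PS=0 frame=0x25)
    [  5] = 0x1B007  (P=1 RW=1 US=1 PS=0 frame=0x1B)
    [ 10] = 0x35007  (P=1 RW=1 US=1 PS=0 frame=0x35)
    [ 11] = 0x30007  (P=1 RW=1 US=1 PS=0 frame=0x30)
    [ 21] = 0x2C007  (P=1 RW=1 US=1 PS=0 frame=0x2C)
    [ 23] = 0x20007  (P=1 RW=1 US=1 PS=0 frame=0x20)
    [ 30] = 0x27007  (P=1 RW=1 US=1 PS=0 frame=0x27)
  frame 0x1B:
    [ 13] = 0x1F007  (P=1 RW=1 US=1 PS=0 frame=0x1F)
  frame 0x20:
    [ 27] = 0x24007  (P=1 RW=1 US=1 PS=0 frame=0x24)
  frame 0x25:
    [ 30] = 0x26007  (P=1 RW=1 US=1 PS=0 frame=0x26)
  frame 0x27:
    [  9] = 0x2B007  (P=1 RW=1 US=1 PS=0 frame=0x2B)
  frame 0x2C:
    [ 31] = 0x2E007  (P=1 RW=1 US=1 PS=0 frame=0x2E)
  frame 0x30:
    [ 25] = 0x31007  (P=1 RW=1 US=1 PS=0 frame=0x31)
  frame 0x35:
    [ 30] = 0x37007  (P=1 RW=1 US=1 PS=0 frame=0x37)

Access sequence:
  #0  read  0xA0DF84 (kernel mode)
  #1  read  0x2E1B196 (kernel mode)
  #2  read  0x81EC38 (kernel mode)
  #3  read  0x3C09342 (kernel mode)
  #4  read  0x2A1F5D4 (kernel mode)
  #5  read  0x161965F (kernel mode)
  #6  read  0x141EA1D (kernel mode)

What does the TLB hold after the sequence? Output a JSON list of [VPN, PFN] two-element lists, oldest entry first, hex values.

Per-access translation:
#0 VA=0xA0DF84 (r,kernel):
  L0: frame=0x19 idx=5 entry=0x1B007 [P=1 RW=1 US=1 PS=0]
  L1: frame=0x1B idx=13 entry=0x1F007 [P=1 RW=1 US=1 PS=0]
  → PA=0x1FF84  (2 entries read)
#1 VA=0x2E1B196 (r,kernel):
  L0: frame=0x19 idx=23 entry=0x20007 [P=1 RW=1 US=1 PS=0]
  L1: frame=0x20 idx=27 entry=0x24007 [P=1 RW=1 US=1 PS=0]
  → PA=0x24196  (2 entries read)
#2 VA=0x81EC38 (r,kernel):
  L0: frame=0x19 idx=4 entry=0x25007 [P=1 RW=1 US=1 PS=0]
  L1: frame=0x25 idx=30 entry=0x26007 [P=1 RW=1 US=1 PS=0]
  → PA=0x26C38  (2 entries read)
#3 VA=0x3C09342 (r,kernel):
  L0: frame=0x19 idx=30 entry=0x27007 [P=1 RW=1 US=1 PS=0]
  L1: frame=0x27 idx=9 entry=0x2B007 [P=1 RW=1 US=1 PS=0]
  → PA=0x2B342  (2 entries read)
#4 VA=0x2A1F5D4 (r,kernel):
  L0: frame=0x19 idx=21 entry=0x2C007 [P=1 RW=1 US=1 PS=0]
  L1: frame=0x2C idx=31 entry=0x2E007 [P=1 RW=1 US=1 PS=0]
  → PA=0x2E5D4  (2 entries read)
#5 VA=0x161965F (r,kernel):
  L0: frame=0x19 idx=11 entry=0x30007 [P=1 RW=1 US=1 PS=0]
  L1: frame=0x30 idx=25 entry=0x31007 [P=1 RW=1 US=1 PS=0]
  → PA=0x3165F  (2 entries read)
#6 VA=0x141EA1D (r,kernel):
  L0: frame=0x19 idx=10 entry=0x35007 [P=1 RW=1 US=1 PS=0]
  L1: frame=0x35 idx=30 entry=0x37007 [P=1 RW=1 US=1 PS=0]
  → PA=0x37A1D  (2 entries read)

TLB: [["0x3C09", "0x2B"], ["0x2A1F", "0x2E"], ["0x1619", "0x31"], ["0x141E", "0x37"]]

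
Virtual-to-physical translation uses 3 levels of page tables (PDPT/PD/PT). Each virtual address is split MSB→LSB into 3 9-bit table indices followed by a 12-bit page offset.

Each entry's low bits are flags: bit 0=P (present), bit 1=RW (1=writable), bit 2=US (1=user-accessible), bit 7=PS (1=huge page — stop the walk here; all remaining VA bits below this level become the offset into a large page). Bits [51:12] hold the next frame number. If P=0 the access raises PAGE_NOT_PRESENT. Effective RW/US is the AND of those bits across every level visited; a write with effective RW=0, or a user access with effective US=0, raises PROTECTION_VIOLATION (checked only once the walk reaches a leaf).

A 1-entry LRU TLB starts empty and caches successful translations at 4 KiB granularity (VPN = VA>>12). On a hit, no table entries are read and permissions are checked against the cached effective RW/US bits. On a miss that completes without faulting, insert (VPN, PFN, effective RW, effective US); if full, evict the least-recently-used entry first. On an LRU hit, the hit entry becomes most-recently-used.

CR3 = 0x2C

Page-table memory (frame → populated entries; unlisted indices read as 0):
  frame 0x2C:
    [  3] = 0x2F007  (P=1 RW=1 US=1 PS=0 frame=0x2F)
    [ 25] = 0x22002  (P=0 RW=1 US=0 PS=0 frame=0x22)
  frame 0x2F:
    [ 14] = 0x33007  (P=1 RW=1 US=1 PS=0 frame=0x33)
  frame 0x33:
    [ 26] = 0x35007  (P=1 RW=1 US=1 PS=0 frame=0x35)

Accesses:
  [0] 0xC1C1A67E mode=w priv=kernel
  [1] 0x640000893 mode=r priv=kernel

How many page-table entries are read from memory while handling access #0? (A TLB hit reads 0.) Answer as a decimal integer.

Per-access translation:
#0 VA=0xC1C1A67E (w,kernel):
  [0] read 0x2C idx=3: raw=0x2F007 flags P=1 W=1 U=1 S=0
  [1] read 0x2F idx=14: raw=0x33007 flags P=1 W=1 U=1 S=0
  [2] read 0x33 idx=26: raw=0x35007 flags P=1 W=1 U=1 S=0
  ✓ 0x3567E  — 3 lookups
#1 VA=0x640000893 (r,kernel):
  [0] read 0x2C idx=25: raw=0x22002 flags P=0 W=1 U=0 S=0
  ⇒ fault: PAGE_NOT_PRESENT  — 1 lookups

Entries read for #0: 3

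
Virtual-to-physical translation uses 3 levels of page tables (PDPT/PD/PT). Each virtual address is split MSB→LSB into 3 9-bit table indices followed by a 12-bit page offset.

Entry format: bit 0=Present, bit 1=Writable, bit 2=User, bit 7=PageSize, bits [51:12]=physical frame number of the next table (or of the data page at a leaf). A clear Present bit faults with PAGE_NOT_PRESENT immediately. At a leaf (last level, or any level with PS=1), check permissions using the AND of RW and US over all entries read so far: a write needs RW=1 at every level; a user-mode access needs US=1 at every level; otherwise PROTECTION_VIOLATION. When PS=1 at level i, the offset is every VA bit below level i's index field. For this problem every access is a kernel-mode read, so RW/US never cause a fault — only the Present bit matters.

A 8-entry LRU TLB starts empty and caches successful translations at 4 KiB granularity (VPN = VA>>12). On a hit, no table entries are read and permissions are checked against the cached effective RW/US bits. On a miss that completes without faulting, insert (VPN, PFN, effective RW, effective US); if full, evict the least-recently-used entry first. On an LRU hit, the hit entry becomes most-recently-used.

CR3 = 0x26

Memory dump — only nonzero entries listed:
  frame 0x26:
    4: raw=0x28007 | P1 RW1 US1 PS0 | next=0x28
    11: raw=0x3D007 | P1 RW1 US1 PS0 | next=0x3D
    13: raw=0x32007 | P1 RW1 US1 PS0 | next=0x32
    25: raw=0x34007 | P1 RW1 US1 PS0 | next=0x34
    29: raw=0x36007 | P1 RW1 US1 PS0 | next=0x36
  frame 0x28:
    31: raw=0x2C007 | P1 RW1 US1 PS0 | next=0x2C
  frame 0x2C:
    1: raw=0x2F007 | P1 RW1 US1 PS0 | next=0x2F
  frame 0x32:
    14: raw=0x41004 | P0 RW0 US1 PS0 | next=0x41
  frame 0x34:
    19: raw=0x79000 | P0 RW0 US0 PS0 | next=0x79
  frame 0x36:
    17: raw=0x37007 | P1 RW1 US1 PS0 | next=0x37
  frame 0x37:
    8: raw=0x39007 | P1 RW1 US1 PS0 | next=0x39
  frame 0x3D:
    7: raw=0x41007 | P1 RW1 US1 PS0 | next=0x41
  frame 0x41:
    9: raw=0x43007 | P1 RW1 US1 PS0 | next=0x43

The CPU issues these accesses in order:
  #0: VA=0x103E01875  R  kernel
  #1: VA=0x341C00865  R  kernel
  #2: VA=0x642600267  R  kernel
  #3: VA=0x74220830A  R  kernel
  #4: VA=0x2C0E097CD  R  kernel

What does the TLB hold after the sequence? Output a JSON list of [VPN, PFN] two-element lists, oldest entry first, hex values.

Walk each access:
#0 VA=0x103E01875 (r,kernel):
  lvl0: tbl 0x26, slot 4 ⇒ 0x28007 (P1/RW1/US1/PS0)
  lvl1: tbl 0x28, slot 31 ⇒ 0x2C007 (P1/RW1/US1/PS0)
  lvl2: tbl 0x2C, slot 1 ⇒ 0x2F007 (P1/RW1/US1/PS0)
  ✓ 0x2F875  — 3 lookups
#1 VA=0x341C00865 (r,kernel):
  lvl0: tbl 0x26, slot 13 ⇒ 0x32007 (P1/RW1/US1/PS0)
  lvl1: tbl 0x32, slot 14 ⇒ 0x41004 (P0/RW0/US1/PS0)
  ✗ PAGE_NOT_PRESENT  [2 reads]
#2 VA=0x642600267 (r,kernel):
  lvl0: tbl 0x26, slot 25 ⇒ 0x34007 (P1/RW1/US1/PS0)
  lvl1: tbl 0x34, slot 19 ⇒ 0x79000 (P0/RW0/US0/PS0)
  ✗ PAGE_NOT_PRESENT  [2 reads]
#3 VA=0x74220830A (r,kernel):
  lvl0: tbl 0x26, slot 29 ⇒ 0x36007 (P1/RW1/US1/PS0)
  lvl1: tbl 0x36, slot 17 ⇒ 0x37007 (P1/RW1/US1/PS0)
  lvl2: tbl 0x37, slot 8 ⇒ 0x39007 (P1/RW1/US1/PS0)
  ✓ 0x3930A  — 3 lookups
#4 VA=0x2C0E097CD (r,kernel):
  lvl0: tbl 0x26, slot 11 ⇒ 0x3D007 (P1/RW1/US1/PS0)
  lvl1: tbl 0x3D, slot 7 ⇒ 0x41007 (P1/RW1/US1/PS0)
  lvl2: tbl 0x41, slot 9 ⇒ 0x43007 (P1/RW1/US1/PS0)
  ✓ 0x437CD  — 3 lookups

TLB: [["0x103E01", "0x2F"], ["0x742208", "0x39"], ["0x2C0E09", "0x43"]]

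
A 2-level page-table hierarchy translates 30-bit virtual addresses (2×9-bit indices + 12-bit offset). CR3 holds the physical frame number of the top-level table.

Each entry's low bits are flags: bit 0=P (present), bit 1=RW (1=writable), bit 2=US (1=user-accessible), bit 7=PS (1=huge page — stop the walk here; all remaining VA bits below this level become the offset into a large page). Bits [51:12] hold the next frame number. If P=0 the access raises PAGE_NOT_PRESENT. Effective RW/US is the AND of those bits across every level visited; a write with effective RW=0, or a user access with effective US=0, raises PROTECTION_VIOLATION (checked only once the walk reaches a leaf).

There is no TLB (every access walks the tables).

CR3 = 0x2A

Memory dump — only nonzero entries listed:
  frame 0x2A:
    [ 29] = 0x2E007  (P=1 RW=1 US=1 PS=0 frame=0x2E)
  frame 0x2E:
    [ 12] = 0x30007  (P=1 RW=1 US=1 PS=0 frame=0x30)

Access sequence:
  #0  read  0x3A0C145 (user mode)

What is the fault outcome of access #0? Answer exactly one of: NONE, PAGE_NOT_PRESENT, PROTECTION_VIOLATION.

Trace:
#0 VA=0x3A0C145 (r,user):
  L0: frame=0x2A idx=29 entry=0x2E007 [P=1 RW=1 US=1 PS=0]
  L1: frame=0x2E idx=12 entry=0x30007 [P=1 RW=1 US=1 PS=0]
  ✓ 0x30145  — 2 lookups

Access #0 fault: NONE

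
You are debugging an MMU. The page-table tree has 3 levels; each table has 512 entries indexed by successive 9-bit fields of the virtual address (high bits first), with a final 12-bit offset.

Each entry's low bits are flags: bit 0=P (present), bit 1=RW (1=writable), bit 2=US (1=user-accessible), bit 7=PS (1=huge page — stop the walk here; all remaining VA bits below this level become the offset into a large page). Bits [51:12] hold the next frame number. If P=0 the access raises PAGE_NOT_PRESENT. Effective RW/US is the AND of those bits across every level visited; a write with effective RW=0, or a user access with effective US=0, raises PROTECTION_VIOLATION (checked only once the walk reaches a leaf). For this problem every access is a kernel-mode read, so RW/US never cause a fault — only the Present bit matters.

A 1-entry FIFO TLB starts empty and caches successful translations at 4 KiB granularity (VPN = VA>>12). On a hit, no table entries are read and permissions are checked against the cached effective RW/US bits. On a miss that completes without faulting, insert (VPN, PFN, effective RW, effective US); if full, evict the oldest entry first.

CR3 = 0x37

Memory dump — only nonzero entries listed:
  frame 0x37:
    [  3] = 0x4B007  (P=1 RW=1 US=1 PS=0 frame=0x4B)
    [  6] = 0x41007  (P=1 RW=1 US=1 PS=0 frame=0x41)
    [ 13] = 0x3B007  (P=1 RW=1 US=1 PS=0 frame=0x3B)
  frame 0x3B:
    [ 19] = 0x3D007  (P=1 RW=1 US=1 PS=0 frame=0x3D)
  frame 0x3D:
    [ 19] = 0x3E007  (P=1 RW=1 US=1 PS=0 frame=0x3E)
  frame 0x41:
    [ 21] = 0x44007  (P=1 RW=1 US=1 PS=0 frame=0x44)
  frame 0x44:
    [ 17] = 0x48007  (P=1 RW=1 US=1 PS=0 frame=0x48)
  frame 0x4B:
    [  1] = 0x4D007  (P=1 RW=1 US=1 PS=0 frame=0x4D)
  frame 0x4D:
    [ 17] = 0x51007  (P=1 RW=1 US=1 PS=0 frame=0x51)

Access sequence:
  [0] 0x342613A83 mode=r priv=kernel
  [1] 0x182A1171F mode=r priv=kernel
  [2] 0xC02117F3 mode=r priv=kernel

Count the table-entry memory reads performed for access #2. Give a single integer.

Trace:
#0 VA=0x342613A83 (r,kernel):
  lvl0: tbl 0x37, slot 13 ⇒ 0x3B007 (P1/RW1/US1/PS0)
  lvl1: tbl 0x3B, slot 19 ⇒ 0x3D007 (P1/RW1/US1/PS0)
  lvl2: tbl 0x3D, slot 19 ⇒ 0x3E007 (P1/RW1/US1/PS0)
  ✓ 0x3EA83  — 3 lookups
#1 VA=0x182A1171F (r,kernel):
  lvl0: tbl 0x37, slot 6 ⇒ 0x41007 (P1/RW1/US1/PS0)
  lvl1: tbl 0x41, slot 21 ⇒ 0x44007 (P1/RW1/US1/PS0)
  lvl2: tbl 0x44, slot 17 ⇒ 0x48007 (P1/RW1/US1/PS0)
  ✓ 0x4871F  — 3 lookups
#2 VA=0xC02117F3 (r,kernel):
  lvl0: tbl 0x37, slot 3 ⇒ 0x4B007 (P1/RW1/US1/PS0)
  lvl1: tbl 0x4B, slot 1 ⇒ 0x4D007 (P1/RW1/US1/PS0)
  lvl2: tbl 0x4D, slot 17 ⇒ 0x51007 (P1/RW1/US1/PS0)
  ✓ 0x517F3  — 3 lookups

Entries read for #2: 3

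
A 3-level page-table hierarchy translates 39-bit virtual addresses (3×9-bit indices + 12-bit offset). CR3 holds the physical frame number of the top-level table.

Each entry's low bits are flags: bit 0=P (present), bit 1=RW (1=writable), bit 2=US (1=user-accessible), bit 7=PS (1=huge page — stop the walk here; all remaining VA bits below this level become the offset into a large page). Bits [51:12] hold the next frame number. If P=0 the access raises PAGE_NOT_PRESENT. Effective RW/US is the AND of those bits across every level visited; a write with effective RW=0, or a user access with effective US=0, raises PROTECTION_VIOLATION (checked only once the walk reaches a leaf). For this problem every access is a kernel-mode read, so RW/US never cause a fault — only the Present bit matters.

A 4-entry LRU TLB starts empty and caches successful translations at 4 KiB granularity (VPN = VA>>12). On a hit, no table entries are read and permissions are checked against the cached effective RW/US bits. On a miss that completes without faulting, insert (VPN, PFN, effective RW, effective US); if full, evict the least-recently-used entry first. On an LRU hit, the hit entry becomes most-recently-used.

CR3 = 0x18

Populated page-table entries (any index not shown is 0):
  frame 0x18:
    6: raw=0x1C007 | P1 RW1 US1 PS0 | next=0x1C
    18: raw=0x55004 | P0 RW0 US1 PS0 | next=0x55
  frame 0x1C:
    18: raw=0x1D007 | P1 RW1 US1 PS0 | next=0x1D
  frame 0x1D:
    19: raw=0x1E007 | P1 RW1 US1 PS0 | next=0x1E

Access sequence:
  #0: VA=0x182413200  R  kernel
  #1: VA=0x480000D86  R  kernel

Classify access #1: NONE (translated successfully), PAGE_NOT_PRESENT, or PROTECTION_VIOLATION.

Walk each access:
#0 VA=0x182413200 (r,kernel):
  lvl0: tbl 0x18, slot 6 ⇒ 0x1C007 (P1/RW1/US1/PS0)
  lvl1: tbl 0x1C, slot 18 ⇒ 0x1D007 (P1/RW1/US1/PS0)
  lvl2: tbl 0x1D, slot 19 ⇒ 0x1E007 (P1/RW1/US1/PS0)
  ✓ 0x1E200  — 3 lookups
#1 VA=0x480000D86 (r,kernel):
  lvl0: tbl 0x18, slot 18 ⇒ 0x55004 (P0/RW0/US1/PS0)
  ✗ PAGE_NOT_PRESENT  [1 reads]

Access #1 fault: PAGE_NOT_PRESENT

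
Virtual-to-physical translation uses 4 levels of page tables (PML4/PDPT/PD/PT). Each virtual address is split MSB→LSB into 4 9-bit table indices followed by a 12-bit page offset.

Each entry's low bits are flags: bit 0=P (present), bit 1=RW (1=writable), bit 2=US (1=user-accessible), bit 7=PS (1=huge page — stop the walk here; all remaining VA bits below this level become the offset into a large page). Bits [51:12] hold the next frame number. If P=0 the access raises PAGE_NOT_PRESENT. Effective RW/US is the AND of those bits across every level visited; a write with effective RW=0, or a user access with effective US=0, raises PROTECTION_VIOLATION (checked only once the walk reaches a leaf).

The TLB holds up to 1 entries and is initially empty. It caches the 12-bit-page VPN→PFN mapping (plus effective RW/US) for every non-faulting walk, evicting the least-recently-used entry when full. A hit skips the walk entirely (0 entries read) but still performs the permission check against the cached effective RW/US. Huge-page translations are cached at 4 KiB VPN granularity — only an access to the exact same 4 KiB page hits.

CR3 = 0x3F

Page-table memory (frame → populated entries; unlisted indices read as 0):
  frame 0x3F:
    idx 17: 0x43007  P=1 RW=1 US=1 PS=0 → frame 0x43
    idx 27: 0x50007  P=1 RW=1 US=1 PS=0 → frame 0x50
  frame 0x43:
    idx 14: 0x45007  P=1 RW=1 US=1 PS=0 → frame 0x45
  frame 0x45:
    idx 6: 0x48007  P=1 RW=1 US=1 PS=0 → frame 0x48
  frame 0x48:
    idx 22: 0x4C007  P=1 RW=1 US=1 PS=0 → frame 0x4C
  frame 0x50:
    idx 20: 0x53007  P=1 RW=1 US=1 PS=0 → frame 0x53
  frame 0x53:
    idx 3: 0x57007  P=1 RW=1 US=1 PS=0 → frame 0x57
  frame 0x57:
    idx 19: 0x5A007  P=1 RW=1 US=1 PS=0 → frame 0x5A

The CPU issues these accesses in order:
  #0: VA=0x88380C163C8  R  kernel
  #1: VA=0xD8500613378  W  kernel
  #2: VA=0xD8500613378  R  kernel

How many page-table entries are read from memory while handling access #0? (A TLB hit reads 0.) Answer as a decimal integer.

Walk each access:
#0 VA=0x88380C163C8 (r,kernel):
  L0 @0x3F[17] → 0x43007  P=1,RW=1,US=1,PS=0
  L1 @0x43[14] → 0x45007  P=1,RW=1,US=1,PS=0
  L2 @0x45[6] → 0x48007  P=1,RW=1,US=1,PS=0
  L3 @0x48[22] → 0x4C007  P=1,RW=1,US=1,PS=0
  → PA=0x4C3C8  (4 entries read)
#1 VA=0xD8500613378 (w,kernel):
  L0 @0x3F[27] → 0x50007  P=1,RW=1,US=1,PS=0
  L1 @0x50[20] → 0x53007  P=1,RW=1,US=1,PS=0
  L2 @0x53[3] → 0x57007  P=1,RW=1,US=1,PS=0
  L3 @0x57[19] → 0x5A007  P=1,RW=1,US=1,PS=0
  → PA=0x5A378  (4 entries read)
#2 VA=0xD8500613378 (r,kernel):
  TLB hit vpn=0xD8500613 → PA=0x5A378

Entries read for #0: 4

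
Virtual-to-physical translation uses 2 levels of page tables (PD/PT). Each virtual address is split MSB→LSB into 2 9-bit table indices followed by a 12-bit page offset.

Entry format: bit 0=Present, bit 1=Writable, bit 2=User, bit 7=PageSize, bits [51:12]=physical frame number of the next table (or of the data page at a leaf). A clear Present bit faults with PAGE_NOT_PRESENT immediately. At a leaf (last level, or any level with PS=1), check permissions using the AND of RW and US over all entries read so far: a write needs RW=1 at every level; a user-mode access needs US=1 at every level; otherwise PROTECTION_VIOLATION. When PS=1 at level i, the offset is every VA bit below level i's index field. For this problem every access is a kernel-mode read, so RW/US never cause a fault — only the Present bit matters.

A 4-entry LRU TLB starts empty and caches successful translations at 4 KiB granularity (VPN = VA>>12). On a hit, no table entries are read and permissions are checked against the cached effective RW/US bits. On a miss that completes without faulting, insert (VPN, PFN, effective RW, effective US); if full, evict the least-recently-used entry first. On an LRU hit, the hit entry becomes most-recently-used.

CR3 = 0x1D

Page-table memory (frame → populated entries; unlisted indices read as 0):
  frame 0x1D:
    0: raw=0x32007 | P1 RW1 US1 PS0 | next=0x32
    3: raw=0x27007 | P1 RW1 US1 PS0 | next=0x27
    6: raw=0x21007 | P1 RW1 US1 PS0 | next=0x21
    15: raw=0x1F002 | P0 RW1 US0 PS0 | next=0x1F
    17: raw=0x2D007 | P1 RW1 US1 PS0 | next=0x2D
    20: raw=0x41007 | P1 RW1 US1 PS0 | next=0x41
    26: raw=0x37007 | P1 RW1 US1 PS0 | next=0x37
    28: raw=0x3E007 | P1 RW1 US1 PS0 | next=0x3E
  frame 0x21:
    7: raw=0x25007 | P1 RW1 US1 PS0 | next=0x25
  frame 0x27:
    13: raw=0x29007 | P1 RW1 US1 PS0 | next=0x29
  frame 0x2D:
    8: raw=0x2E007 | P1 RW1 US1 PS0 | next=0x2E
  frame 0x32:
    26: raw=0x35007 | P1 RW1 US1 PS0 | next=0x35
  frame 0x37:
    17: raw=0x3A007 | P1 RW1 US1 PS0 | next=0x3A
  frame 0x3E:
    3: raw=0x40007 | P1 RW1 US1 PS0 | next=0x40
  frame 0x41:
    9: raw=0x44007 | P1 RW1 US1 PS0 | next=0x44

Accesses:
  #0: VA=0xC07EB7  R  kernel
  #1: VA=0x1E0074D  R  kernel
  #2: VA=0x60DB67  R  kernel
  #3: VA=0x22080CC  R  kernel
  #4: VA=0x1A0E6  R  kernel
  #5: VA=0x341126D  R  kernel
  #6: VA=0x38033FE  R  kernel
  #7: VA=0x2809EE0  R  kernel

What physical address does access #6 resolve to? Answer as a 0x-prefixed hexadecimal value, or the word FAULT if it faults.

Walk each access:
#0 VA=0xC07EB7 (r,kernel):
  lvl0: tbl 0x1D, slot 6 ⇒ 0x21007 (P1/RW1/US1/PS0)
  lvl1: tbl 0x21, slot 7 ⇒ 0x25007 (P1/RW1/US1/PS0)
  ⇒ phys 0x25EB7  [2 reads]
#1 VA=0x1E0074D (r,kernel):
  lvl0: tbl 0x1D, slot 15 ⇒ 0x1F002 (P0/RW1/US0/PS0)
  ✗ PAGE_NOT_PRESENT  [1 reads]
#2 VA=0x60DB67 (r,kernel):
  lvl0: tbl 0x1D, slot 3 ⇒ 0x27007 (P1/RW1/US1/PS0)
  lvl1: tbl 0x27, slot 13 ⇒ 0x29007 (P1/RW1/US1/PS0)
  ⇒ phys 0x29B67  [2 reads]
#3 VA=0x22080CC (r,kernel):
  lvl0: tbl 0x1D, slot 17 ⇒ 0x2D007 (P1/RW1/US1/PS0)
  lvl1: tbl 0x2D, slot 8 ⇒ 0x2E007 (P1/RW1/US1/PS0)
  ⇒ phys 0x2E0CC  [2 reads]
#4 VA=0x1A0E6 (r,kernel):
  lvl0: tbl 0x1D, slot 0 ⇒ 0x32007 (P1/RW1/US1/PS0)
  lvl1: tbl 0x32, slot 26 ⇒ 0x35007 (P1/RW1/US1/PS0)
  ⇒ phys 0x350E6  [2 reads]
#5 VA=0x341126D (r,kernel):
  lvl0: tbl 0x1D, slot 26 ⇒ 0x37007 (P1/RW1/US1/PS0)
  lvl1: tbl 0x37, slot 17 ⇒ 0x3A007 (P1/RW1/US1/PS0)
  ⇒ phys 0x3A26D  [2 reads]
#6 VA=0x38033FE (r,kernel):
  lvl0: tbl 0x1D, slot 28 ⇒ 0x3E007 (P1/RW1/US1/PS0)
  lvl1: tbl 0x3E, slot 3 ⇒ 0x40007 (P1/RW1/US1/PS0)
  ⇒ phys 0x403FE  [2 reads]
#7 VA=0x2809EE0 (r,kernel):
  lvl0: tbl 0x1D, slot 20 ⇒ 0x41007 (P1/RW1/US1/PS0)
  lvl1: tbl 0x41, slot 9 ⇒ 0x44007 (P1/RW1/US1/PS0)
  ⇒ phys 0x44EE0  [2 reads]

Access #6 PA: 0x403FE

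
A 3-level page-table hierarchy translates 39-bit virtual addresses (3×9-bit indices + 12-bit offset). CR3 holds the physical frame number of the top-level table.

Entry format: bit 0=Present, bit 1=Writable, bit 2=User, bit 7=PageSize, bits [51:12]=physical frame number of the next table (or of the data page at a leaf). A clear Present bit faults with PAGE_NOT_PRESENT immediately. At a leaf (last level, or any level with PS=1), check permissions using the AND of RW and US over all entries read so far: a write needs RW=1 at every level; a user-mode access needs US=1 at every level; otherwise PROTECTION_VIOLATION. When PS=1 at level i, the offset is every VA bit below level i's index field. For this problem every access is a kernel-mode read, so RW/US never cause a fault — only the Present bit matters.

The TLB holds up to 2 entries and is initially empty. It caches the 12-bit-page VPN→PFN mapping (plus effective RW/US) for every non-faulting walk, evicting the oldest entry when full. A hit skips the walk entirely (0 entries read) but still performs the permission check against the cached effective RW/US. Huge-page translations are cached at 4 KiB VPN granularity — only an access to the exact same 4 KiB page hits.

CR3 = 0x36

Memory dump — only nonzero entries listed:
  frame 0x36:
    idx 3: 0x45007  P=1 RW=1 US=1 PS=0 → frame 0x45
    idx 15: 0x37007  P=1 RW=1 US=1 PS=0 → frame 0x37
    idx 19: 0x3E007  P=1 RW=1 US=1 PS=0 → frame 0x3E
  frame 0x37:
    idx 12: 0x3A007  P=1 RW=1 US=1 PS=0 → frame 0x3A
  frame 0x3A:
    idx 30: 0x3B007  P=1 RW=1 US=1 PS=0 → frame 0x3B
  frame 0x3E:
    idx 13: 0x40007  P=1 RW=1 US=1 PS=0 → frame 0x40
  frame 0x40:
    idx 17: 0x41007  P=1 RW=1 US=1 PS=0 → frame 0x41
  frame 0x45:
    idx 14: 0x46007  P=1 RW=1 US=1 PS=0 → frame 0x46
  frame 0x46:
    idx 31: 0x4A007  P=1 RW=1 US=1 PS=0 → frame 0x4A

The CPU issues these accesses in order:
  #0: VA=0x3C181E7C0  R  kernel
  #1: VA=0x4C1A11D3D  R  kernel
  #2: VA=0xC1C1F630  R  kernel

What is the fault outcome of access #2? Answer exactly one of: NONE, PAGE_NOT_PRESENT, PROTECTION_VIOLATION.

Walk each access:
#0 VA=0x3C181E7C0 (r,kernel):
  L0 @0x36[15] → 0x37007  P=1,RW=1,US=1,PS=0
  L1 @0x37[12] → 0x3A007  P=1,RW=1,US=1,PS=0
  L2 @0x3A[30] → 0x3B007  P=1,RW=1,US=1,PS=0
  → PA=0x3B7C0  (3 entries read)
#1 VA=0x4C1A11D3D (r,kernel):
  L0 @0x36[19] → 0x3E007  P=1,RW=1,US=1,PS=0
  L1 @0x3E[13] → 0x40007  P=1,RW=1,US=1,PS=0
  L2 @0x40[17] → 0x41007  P=1,RW=1,US=1,PS=0
  → PA=0x41D3D  (3 entries read)
#2 VA=0xC1C1F630 (r,kernel):
  L0 @0x36[3] → 0x45007  P=1,RW=1,US=1,PS=0
  L1 @0x45[14] → 0x46007  P=1,RW=1,US=1,PS=0
  L2 @0x46[31] → 0x4A007  P=1,RW=1,US=1,PS=0
  → PA=0x4A630  (3 entries read)

Access #2 fault: NONE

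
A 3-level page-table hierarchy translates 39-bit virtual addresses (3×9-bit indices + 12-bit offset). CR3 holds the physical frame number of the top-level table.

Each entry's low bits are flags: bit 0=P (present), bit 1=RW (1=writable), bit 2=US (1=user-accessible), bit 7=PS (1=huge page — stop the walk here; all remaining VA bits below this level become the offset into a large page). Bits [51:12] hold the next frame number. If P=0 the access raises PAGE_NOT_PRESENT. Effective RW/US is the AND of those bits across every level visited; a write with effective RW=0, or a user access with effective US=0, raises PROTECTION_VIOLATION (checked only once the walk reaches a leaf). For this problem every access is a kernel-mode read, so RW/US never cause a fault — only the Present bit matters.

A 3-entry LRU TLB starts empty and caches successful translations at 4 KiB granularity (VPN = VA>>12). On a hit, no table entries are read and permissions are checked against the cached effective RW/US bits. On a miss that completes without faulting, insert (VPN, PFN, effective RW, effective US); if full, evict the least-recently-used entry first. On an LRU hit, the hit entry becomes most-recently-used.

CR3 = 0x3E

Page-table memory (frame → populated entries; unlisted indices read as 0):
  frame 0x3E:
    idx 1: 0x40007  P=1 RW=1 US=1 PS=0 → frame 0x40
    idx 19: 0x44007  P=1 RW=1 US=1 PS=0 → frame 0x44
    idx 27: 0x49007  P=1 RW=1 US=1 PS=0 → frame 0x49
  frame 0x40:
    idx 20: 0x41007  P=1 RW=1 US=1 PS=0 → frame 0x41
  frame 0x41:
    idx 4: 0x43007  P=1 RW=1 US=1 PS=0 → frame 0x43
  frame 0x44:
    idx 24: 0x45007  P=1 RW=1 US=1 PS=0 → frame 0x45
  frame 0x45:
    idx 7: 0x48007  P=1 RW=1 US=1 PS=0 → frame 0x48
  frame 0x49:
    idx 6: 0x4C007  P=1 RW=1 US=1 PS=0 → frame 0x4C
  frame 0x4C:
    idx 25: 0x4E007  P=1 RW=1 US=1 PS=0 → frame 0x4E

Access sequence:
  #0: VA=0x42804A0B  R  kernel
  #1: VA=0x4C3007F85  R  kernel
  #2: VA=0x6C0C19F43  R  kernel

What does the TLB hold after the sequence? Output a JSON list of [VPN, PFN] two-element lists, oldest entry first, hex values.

Trace:
#0 VA=0x42804A0B (r,kernel):
  lvl0: tbl 0x3E, slot 1 ⇒ 0x40007 (P1/RW1/US1/PS0)
  lvl1: tbl 0x40, slot 20 ⇒ 0x41007 (P1/RW1/US1/PS0)
  lvl2: tbl 0x41, slot 4 ⇒ 0x43007 (P1/RW1/US1/PS0)
  ⇒ phys 0x43A0B  [3 reads]
#1 VA=0x4C3007F85 (r,kernel):
  lvl0: tbl 0x3E, slot 19 ⇒ 0x44007 (P1/RW1/US1/PS0)
  lvl1: tbl 0x44, slot 24 ⇒ 0x45007 (P1/RW1/US1/PS0)
  lvl2: tbl 0x45, slot 7 ⇒ 0x48007 (P1/RW1/US1/PS0)
  ⇒ phys 0x48F85  [3 reads]
#2 VA=0x6C0C19F43 (r,kernel):
  lvl0: tbl 0x3E, slot 27 ⇒ 0x49007 (P1/RW1/US1/PS0)
  lvl1: tbl 0x49, slot 6 ⇒ 0x4C007 (P1/RW1/US1/PS0)
  lvl2: tbl 0x4C, slot 25 ⇒ 0x4E007 (P1/RW1/US1/PS0)
  ⇒ phys 0x4EF43  [3 reads]

TLB: [["0x42804", "0x43"], ["0x4C3007", "0x48"], ["0x6C0C19", "0x4E"]]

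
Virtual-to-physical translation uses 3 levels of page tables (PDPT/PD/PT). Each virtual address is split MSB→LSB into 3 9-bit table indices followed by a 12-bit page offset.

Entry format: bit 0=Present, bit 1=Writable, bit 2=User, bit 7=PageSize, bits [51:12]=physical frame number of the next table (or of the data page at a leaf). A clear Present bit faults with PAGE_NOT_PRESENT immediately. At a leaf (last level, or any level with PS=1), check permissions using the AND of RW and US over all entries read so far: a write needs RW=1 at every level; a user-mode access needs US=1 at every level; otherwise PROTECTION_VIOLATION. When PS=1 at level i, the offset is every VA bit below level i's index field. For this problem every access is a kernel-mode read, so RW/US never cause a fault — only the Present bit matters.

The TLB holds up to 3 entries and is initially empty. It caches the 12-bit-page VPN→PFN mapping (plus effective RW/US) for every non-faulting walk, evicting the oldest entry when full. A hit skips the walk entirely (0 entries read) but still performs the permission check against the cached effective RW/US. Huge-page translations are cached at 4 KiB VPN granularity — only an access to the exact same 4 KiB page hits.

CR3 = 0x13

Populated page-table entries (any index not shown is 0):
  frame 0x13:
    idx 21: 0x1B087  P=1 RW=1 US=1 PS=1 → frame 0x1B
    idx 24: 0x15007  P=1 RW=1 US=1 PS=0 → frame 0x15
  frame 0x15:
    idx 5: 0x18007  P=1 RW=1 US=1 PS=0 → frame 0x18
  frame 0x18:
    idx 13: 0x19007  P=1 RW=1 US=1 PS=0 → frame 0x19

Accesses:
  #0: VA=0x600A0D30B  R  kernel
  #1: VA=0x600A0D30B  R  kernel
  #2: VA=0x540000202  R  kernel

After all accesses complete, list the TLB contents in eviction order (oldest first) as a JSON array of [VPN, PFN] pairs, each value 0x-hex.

Walk each access:
#0 VA=0x600A0D30B (r,kernel):
  lvl0: tbl 0x13, slot 24 ⇒ 0x15007 (P1/RW1/US1/PS0)
  lvl1: tbl 0x15, slot 5 ⇒ 0x18007 (P1/RW1/US1/PS0)
  lvl2: tbl 0x18, slot 13 ⇒ 0x19007 (P1/RW1/US1/PS0)
  ✓ 0x1930B  — 3 lookups
#1 VA=0x600A0D30B (r,kernel):
  TLB hit vpn=0x600A0D → PA=0x1930B
#2 VA=0x540000202 (r,kernel):
  lvl0: tbl 0x13, slot 21 ⇒ 0x1B087 (P1/RW1/US1/PS1)
  ✓ 0x1B202 (huge @L0)  — 1 lookups

TLB: [["0x600A0D", "0x19"], ["0x540000", "0x1B"]]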